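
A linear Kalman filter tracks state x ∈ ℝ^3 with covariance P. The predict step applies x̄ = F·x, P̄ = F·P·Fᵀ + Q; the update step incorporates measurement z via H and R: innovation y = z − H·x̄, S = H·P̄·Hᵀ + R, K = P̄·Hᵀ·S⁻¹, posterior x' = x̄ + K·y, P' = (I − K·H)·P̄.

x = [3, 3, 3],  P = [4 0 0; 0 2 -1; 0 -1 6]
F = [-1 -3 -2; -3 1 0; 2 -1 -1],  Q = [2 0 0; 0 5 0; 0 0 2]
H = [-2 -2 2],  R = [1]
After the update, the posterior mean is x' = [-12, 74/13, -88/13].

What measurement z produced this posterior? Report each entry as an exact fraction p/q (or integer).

z = [-1]

x̄ = F·x = [-18, -6, 0]
P̄ = F·P·Fᵀ + Q = [36 8 5; 8 43 -25; 5 -25 24]
S = H·P̄·Hᵀ + R = [637]
K = P̄·Hᵀ·S⁻¹ = [-6/49; -152/637; 88/637]
x' − x̄ = [6, 152/13, -88/13] = K·y
y = (KᵀK)⁻¹·Kᵀ·(x' − x̄) = [-49]
z = y + H·x̄ = [-49] + [48] = [-1]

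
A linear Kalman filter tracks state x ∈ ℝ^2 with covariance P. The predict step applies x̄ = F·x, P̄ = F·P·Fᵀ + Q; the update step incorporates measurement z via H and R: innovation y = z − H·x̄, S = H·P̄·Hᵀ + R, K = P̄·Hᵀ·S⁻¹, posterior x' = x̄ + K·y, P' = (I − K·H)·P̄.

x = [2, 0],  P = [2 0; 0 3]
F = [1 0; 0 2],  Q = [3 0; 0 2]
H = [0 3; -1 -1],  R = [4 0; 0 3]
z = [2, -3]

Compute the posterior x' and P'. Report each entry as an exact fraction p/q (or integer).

x' = [1211/548, 91/137]
P' = [1115/548 -35/137; -35/137 56/137]

x̄ = F·x = [2, 0]
P̄ = F·P·Fᵀ + Q = [5 0; 0 14]
y = z − H·x̄ = [2, -1]
S = H·P̄·Hᵀ + R = [130 -42; -42 22]
K = P̄·Hᵀ·S⁻¹ = [-105/548 -325/548; 42/137 -7/137]
x' = x̄ + K·y = [1211/548, 91/137]
P' = (I − K·H)·P̄ = [1115/548 -35/137; -35/137 56/137]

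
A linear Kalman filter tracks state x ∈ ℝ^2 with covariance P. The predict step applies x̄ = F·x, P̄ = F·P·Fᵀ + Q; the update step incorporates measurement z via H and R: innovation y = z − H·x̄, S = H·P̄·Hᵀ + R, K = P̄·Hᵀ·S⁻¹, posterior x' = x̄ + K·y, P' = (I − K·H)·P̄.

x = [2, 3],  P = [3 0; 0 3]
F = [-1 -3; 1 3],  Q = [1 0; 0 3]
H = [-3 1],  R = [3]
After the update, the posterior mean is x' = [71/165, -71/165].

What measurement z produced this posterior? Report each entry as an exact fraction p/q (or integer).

z = [-2]

x̄ = F·x = [-11, 11]
P̄ = F·P·Fᵀ + Q = [31 -30; -30 33]
S = H·P̄·Hᵀ + R = [495]
K = P̄·Hᵀ·S⁻¹ = [-41/165; 41/165]
x' − x̄ = [1886/165, -1886/165] = K·y
y = (KᵀK)⁻¹·Kᵀ·(x' − x̄) = [-46]
z = y + H·x̄ = [-46] + [44] = [-2]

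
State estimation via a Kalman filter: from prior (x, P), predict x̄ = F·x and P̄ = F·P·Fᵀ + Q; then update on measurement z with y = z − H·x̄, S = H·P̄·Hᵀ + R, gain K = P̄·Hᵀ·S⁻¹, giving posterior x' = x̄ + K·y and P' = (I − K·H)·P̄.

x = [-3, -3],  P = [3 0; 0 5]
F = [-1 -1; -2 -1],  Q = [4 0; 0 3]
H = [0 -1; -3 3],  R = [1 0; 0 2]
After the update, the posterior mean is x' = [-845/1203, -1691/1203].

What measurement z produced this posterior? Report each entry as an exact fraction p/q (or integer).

x̄ = F·x = [6, 9]
P̄ = F·P·Fᵀ + Q = [12 11; 11 20]
S = H·P̄·Hᵀ + R = [21 -27; -27 92]
K = P̄·Hᵀ·S⁻¹ = [-1093/1203 -120/401; -1111/1203 9/401]
x' − x̄ = [-8063/1203, -12518/1203] = K·y
y = (KᵀK)⁻¹·Kᵀ·(x' − x̄) = [11, -11]
z = y + H·x̄ = [11, -11] + [-9, 9] = [2, -2]

z = [2, -2]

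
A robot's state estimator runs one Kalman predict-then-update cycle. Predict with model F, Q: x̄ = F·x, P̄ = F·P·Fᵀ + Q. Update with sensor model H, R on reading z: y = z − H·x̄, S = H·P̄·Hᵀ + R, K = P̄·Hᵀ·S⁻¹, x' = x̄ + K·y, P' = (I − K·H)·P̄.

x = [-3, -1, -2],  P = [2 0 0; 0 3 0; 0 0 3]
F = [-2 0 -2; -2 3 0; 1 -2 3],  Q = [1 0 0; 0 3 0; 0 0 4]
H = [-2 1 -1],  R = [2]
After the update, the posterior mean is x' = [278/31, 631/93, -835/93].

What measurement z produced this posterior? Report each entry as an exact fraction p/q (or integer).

z = [-2]

x̄ = F·x = [10, 3, -7]
P̄ = F·P·Fᵀ + Q = [21 8 -22; 8 38 -22; -22 -22 45]
S = H·P̄·Hᵀ + R = [93]
K = P̄·Hᵀ·S⁻¹ = [-4/31; 44/93; -23/93]
x' − x̄ = [-32/31, 352/93, -184/93] = K·y
y = (KᵀK)⁻¹·Kᵀ·(x' − x̄) = [8]
z = y + H·x̄ = [8] + [-10] = [-2]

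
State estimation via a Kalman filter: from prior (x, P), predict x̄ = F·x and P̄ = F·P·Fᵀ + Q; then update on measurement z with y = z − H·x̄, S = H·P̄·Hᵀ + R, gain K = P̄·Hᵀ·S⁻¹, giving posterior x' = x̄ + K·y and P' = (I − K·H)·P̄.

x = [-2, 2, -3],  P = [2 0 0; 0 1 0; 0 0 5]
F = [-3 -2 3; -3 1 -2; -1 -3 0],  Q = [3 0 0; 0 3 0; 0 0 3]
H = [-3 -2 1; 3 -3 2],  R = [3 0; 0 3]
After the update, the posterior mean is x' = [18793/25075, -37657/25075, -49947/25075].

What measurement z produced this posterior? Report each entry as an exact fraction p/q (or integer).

x̄ = F·x = [-7, 14, -4]
P̄ = F·P·Fᵀ + Q = [70 -14 12; -14 42 3; 12 3 14]
S = H·P̄·Hᵀ + R = [563 -449; -449 1427]
K = P̄·Hᵀ·S⁻¹ = [-59333/300900 39529/300900; -42797/200600 -36239/200600; -5087/200600 6131/200600]
x' − x̄ = [194318/25075, -388707/25075, 50353/25075] = K·y
y = (KᵀK)⁻¹·Kᵀ·(x' − x̄) = [10, 74]
z = y + H·x̄ = [10, 74] + [-11, -71] = [-1, 3]

z = [-1, 3]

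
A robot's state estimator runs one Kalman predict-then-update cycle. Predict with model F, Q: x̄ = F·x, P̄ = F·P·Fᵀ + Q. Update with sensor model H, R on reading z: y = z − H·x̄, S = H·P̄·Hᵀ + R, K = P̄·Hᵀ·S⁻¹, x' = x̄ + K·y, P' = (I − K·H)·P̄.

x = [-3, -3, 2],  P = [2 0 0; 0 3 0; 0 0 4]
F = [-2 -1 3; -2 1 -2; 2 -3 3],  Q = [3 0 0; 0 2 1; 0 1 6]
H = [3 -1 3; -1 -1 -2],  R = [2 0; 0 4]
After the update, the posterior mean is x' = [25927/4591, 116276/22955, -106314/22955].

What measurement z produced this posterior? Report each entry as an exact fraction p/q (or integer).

x̄ = F·x = [15, -1, 9]
P̄ = F·P·Fᵀ + Q = [50 -19 37; -19 29 -40; 37 -40 77]
S = H·P̄·Hᵀ + R = [2194 -838; -838 341]
K = P̄·Hᵀ·S⁻¹ = [749/4591 427/4591; -5793/22955 -9524/22955; 1862/22955 -5589/22955]
x' − x̄ = [-42938/4591, 139231/22955, -312909/22955] = K·y
y = (KᵀK)⁻¹·Kᵀ·(x' − x̄) = [-75, 31]
z = y + H·x̄ = [-75, 31] + [73, -32] = [-2, -1]

z = [-2, -1]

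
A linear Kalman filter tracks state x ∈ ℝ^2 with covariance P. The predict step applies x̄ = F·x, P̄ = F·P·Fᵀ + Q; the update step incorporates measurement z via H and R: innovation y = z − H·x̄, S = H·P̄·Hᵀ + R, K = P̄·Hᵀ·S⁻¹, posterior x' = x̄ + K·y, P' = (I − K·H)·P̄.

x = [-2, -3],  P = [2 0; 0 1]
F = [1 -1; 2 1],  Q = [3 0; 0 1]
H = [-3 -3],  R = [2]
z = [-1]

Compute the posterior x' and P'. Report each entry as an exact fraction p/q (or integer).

x' = [713/200, -659/200]
P' = [471/200 -453/200; -453/200 479/200]

x̄ = F·x = [1, -7]
P̄ = F·P·Fᵀ + Q = [6 3; 3 10]
y = z − H·x̄ = [-19]
S = H·P̄·Hᵀ + R = [200]
K = P̄·Hᵀ·S⁻¹ = [-27/200; -39/200]
x' = x̄ + K·y = [713/200, -659/200]
P' = (I − K·H)·P̄ = [471/200 -453/200; -453/200 479/200]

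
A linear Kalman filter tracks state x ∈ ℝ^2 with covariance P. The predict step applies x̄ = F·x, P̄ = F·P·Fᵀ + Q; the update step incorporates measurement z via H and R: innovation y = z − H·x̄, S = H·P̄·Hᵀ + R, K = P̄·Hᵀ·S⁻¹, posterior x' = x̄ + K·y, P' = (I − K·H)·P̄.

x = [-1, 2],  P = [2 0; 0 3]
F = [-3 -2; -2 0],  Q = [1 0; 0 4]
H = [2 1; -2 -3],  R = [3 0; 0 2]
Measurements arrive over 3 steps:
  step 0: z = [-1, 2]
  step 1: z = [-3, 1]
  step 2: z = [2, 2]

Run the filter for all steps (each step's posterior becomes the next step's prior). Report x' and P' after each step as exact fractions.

step 0: x' = [-21/25, 14/2575], P' = [33/25 -24/25; -24/25 2316/2575]
step 1: x' = [-102350/188263, -24356/188263], P' = [1134556/1317841 -800126/1317841; -800126/1317841 827728/1317841]
step 2: x' = [60174336/46444261, -64498048/46444261], P' = [437957577/510886871 -309501660/510886871; -309501660/510886871 320630724/510886871]

step 0: x̄ = F·x = [-1, 2]
step 0: P̄ = F·P·Fᵀ + Q = [31 12; 12 12]
step 0: y = z − H·x̄ = [-1, 6]
step 0: S = H·P̄·Hᵀ + R = [187 -256; -256 378]
step 0: K = P̄·Hᵀ·S⁻¹ = [14/25 3/25; -876/2575 -1002/2575]
step 0: x' = x̄ + K·y = [-21/25, 14/2575]
step 0: P' = (I − K·H)·P̄ = [33/25 -24/25; -24/25 2316/2575]
step 1: x̄ = F·x = [6461/2575, 42/25]
step 1: P̄ = F·P·Fᵀ + Q = [12766/2575 102/25; 102/25 232/25]
step 1: y = z − H·x̄ = [-24973/2575, 1139/103]
step 1: S = H·P̄·Hᵀ + R = [124709/2575 -8272/103; -8272/103 15894/103]
step 1: K = P̄·Hᵀ·S⁻¹ = [489662/1317841 65633/1317841; -257508/1317841 -441466/1317841]
step 1: x' = x̄ + K·y = [-102350/188263, -24356/188263]
step 1: P' = (I − K·H)·P̄ = [1134556/1317841 -800126/1317841; -800126/1317841 827728/1317841]
step 2: x̄ = F·x = [355762/188263, 204700/188263]
step 2: P̄ = F·P·Fᵀ + Q = [5238245/1317841 3606832/1317841; 3606832/1317841 9809588/1317841]
step 2: y = z − H·x̄ = [-539698/188263, 1702150/188263]
step 2: S = H·P̄·Hᵀ + R = [49143419/1317841 -79236400/1317841; -79236400/1317841 155156938/1317841]
step 2: K = P̄·Hᵀ·S⁻¹ = [188804498/510886871 26294913/510886871; -99457532/510886871 -171444426/510886871]
step 2: x' = x̄ + K·y = [60174336/46444261, -64498048/46444261]
step 2: P' = (I − K·H)·P̄ = [437957577/510886871 -309501660/510886871; -309501660/510886871 320630724/510886871]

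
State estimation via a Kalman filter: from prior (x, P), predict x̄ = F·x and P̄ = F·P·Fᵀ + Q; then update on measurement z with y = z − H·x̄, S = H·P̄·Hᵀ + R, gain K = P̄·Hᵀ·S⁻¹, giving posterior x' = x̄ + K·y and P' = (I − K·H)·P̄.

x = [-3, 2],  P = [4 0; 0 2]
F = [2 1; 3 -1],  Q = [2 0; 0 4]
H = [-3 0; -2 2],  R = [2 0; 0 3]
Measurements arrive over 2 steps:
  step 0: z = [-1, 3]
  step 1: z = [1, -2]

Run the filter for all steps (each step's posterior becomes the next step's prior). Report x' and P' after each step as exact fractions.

step 0: x̄ = F·x = [-4, -11]
step 0: P̄ = F·P·Fᵀ + Q = [20 22; 22 42]
step 0: y = z − H·x̄ = [-13, 17]
step 0: S = H·P̄·Hᵀ + R = [182 -12; -12 75]
step 0: K = P̄·Hᵀ·S⁻¹ = [-742/2251 4/6753; -745/2251 3244/6753]
step 0: x' = x̄ + K·y = [1994/6753, 9920/6753]
step 0: P' = (I − K·H)·P̄ = [1484/6753 1490/6753; 1490/6753 6356/6753]
step 1: x̄ = F·x = [4636/2251, -3938/6753]
step 1: P̄ = F·P·Fᵀ + Q = [10586/2251 1346/2251; 1346/2251 37784/6753]
step 1: y = z − H·x̄ = [16159/2251, 22186/6753]
step 1: S = H·P̄·Hᵀ + R = [99776/2251 55440/2251; 55440/2251 266123/6753]
step 1: K = P̄·Hᵀ·S⁻¹ = [-108597/349984 -315/21874; -97257/349984 102811/240614]
step 1: x' = x̄ + K·y = [-75329/349984, -4520535/3849824]
step 1: P' = (I − K·H)·P̄ = [36199/174992 32419/174992; 32419/174992 1590341/1924912]

step 0: x' = [1994/6753, 9920/6753], P' = [1484/6753 1490/6753; 1490/6753 6356/6753]
step 1: x' = [-75329/349984, -4520535/3849824], P' = [36199/174992 32419/174992; 32419/174992 1590341/1924912]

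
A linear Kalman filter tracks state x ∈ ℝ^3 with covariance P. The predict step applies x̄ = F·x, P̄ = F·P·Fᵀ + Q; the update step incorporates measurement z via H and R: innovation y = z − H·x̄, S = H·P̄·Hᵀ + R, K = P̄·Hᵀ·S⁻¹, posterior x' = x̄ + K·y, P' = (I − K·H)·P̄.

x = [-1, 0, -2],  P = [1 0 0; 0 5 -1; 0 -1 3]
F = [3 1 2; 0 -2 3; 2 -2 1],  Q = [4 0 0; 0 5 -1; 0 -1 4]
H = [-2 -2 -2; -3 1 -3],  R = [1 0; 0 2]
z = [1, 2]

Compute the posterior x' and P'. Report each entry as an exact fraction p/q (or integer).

x' = [-384673/163451, 22905/163451, 278840/163451]
P' = [1532590/163451 -20729/163451 -1514537/163451; -20729/163451 42951/163451 8224/163451; -1514537/163451 8224/163451 1519297/163451]

x̄ = F·x = [-7, -6, -4]
P̄ = F·P·Fᵀ + Q = [26 9 5; 9 64 36; 5 36 35]
y = z − H·x̄ = [-33, -25]
S = H·P̄·Hᵀ + R = [901 478; 478 435]
K = P̄·Hᵀ·S⁻¹ = [5352/163451 -37444/163451; -60892/163451 40233/163451; -25968/163451 -3028/163451]
x' = x̄ + K·y = [-384673/163451, 22905/163451, 278840/163451]
P' = (I − K·H)·P̄ = [1532590/163451 -20729/163451 -1514537/163451; -20729/163451 42951/163451 8224/163451; -1514537/163451 8224/163451 1519297/163451]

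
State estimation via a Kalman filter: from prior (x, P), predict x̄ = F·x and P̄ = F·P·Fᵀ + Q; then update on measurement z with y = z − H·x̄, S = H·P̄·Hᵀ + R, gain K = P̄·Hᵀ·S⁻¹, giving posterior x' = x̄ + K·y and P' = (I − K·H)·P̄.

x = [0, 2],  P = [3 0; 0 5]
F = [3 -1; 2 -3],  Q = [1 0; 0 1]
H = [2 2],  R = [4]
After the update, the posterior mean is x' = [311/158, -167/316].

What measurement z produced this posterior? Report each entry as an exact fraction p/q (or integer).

z = [3]

x̄ = F·x = [-2, -6]
P̄ = F·P·Fᵀ + Q = [33 33; 33 58]
S = H·P̄·Hᵀ + R = [632]
K = P̄·Hᵀ·S⁻¹ = [33/158; 91/316]
x' − x̄ = [627/158, 1729/316] = K·y
y = (KᵀK)⁻¹·Kᵀ·(x' − x̄) = [19]
z = y + H·x̄ = [19] + [-16] = [3]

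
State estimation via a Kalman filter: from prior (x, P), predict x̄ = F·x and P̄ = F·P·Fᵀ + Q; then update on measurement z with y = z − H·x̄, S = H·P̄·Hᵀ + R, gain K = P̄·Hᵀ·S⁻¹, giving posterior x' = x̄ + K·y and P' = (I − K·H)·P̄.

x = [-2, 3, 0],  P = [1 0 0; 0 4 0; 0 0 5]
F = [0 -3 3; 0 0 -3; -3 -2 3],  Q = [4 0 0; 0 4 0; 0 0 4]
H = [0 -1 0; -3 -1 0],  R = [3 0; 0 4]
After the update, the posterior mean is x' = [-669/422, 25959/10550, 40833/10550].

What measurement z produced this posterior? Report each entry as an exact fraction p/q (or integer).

z = [-3, 2]

x̄ = F·x = [-9, 0, 0]
P̄ = F·P·Fᵀ + Q = [85 -45 69; -45 49 -45; 69 -45 74]
S = H·P̄·Hᵀ + R = [52 -86; -86 548]
K = P̄·Hᵀ·S⁻¹ = [66/211 -141/422; -4864/5275 129/10550; 2682/5275 -2277/10550]
x' − x̄ = [3129/422, 25959/10550, 40833/10550] = K·y
y = (KᵀK)⁻¹·Kᵀ·(x' − x̄) = [-3, -25]
z = y + H·x̄ = [-3, -25] + [0, 27] = [-3, 2]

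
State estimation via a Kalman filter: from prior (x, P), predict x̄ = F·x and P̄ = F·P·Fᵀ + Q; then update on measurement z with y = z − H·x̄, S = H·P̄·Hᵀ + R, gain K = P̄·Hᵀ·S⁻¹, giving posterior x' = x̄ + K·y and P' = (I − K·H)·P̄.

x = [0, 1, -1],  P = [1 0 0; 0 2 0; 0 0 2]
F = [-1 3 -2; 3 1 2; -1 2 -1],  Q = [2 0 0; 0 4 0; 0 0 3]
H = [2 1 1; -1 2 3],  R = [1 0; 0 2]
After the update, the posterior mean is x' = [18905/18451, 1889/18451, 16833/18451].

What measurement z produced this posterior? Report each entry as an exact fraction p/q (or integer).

z = [3, 2]

x̄ = F·x = [5, -1, 3]
P̄ = F·P·Fᵀ + Q = [29 -5 17; -5 23 -3; 17 -3 14]
S = H·P̄·Hᵀ + R = [196 85; 85 131]
K = P̄·Hᵀ·S⁻¹ = [8150/18451 -3598/18451; -2260/18451 7382/18451; 4280/18451 -101/18451]
x' − x̄ = [-73350/18451, 20340/18451, -38520/18451] = K·y
y = (KᵀK)⁻¹·Kᵀ·(x' − x̄) = [-9, 0]
z = y + H·x̄ = [-9, 0] + [12, 2] = [3, 2]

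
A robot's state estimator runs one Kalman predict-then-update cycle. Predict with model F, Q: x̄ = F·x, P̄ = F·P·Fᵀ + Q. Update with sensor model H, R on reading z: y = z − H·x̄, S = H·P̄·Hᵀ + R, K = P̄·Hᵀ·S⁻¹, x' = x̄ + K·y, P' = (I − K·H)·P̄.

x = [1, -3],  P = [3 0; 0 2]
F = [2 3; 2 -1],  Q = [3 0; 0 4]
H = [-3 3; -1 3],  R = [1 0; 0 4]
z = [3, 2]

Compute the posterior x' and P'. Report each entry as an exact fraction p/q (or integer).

x̄ = F·x = [-7, 5]
P̄ = F·P·Fᵀ + Q = [33 6; 6 18]
y = z − H·x̄ = [-33, -20]
S = H·P̄·Hᵀ + R = [352 189; 189 163]
K = P̄·Hᵀ·S⁻¹ = [-10368/21655 10029/21655; -3204/21655 10092/21655]
x' = x̄ + K·y = [-10021/21655, 12167/21655]
P' = (I − K·H)·P̄ = [25242/21655 21786/21655; 21786/21655 20718/21655]

x' = [-10021/21655, 12167/21655]
P' = [25242/21655 21786/21655; 21786/21655 20718/21655]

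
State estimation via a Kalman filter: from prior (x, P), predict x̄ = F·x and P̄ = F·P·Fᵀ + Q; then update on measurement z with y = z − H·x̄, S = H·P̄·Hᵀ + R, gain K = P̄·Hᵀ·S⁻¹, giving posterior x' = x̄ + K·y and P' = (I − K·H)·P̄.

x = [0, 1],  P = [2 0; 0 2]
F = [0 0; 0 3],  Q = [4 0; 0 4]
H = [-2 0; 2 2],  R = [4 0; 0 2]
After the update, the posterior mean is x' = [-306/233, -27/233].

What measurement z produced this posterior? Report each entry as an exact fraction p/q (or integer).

z = [3, -3]

x̄ = F·x = [0, 3]
P̄ = F·P·Fᵀ + Q = [4 0; 0 22]
S = H·P̄·Hᵀ + R = [20 -16; -16 106]
K = P̄·Hᵀ·S⁻¹ = [-90/233 4/233; 88/233 110/233]
x' − x̄ = [-306/233, -726/233] = K·y
y = (KᵀK)⁻¹·Kᵀ·(x' − x̄) = [3, -9]
z = y + H·x̄ = [3, -9] + [0, 6] = [3, -3]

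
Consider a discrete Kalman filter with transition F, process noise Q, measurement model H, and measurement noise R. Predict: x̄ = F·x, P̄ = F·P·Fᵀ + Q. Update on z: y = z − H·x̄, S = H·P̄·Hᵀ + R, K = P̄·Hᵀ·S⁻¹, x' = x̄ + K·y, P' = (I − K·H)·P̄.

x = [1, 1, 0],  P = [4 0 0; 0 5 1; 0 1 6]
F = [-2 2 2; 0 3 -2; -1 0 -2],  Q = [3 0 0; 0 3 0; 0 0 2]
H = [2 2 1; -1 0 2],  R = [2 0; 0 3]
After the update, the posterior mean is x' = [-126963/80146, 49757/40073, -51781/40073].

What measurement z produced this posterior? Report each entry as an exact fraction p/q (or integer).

x̄ = F·x = [0, 3, -1]
P̄ = F·P·Fᵀ + Q = [71 8 -20; 8 60 18; -20 18 30]
S = H·P̄·Hᵀ + R = [612 -86; -86 274]
K = P̄·Hᵀ·S⁻¹ = [14133/80146 -14016/40073; 11151/40073 7595/40073; 3501/40073 12799/40073]
x' − x̄ = [-126963/80146, -70462/40073, -11708/40073] = K·y
y = (KᵀK)⁻¹·Kᵀ·(x' − x̄) = [-7, 1]
z = y + H·x̄ = [-7, 1] + [5, -2] = [-2, -1]

z = [-2, -1]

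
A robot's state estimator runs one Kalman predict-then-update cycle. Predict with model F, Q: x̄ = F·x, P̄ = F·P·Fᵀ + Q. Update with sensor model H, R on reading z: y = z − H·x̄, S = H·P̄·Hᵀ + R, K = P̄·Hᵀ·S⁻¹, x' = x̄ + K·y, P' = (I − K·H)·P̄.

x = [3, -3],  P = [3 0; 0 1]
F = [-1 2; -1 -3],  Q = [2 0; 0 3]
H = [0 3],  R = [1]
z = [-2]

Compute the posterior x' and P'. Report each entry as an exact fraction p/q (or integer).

x̄ = F·x = [-9, 6]
P̄ = F·P·Fᵀ + Q = [9 -3; -3 15]
y = z − H·x̄ = [-20]
S = H·P̄·Hᵀ + R = [136]
K = P̄·Hᵀ·S⁻¹ = [-9/136; 45/136]
x' = x̄ + K·y = [-261/34, -21/34]
P' = (I − K·H)·P̄ = [1143/136 -3/136; -3/136 15/136]

x' = [-261/34, -21/34]
P' = [1143/136 -3/136; -3/136 15/136]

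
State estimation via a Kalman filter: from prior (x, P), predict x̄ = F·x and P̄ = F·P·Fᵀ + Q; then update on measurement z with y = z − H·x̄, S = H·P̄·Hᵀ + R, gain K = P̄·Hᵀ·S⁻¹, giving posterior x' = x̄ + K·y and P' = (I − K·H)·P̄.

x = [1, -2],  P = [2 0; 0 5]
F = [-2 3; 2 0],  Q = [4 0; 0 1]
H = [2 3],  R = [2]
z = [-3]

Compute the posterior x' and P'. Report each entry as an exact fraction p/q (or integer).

x̄ = F·x = [-8, 2]
P̄ = F·P·Fᵀ + Q = [57 -8; -8 9]
y = z − H·x̄ = [7]
S = H·P̄·Hᵀ + R = [215]
K = P̄·Hᵀ·S⁻¹ = [18/43; 11/215]
x' = x̄ + K·y = [-218/43, 507/215]
P' = (I − K·H)·P̄ = [831/43 -542/43; -542/43 1814/215]

x' = [-218/43, 507/215]
P' = [831/43 -542/43; -542/43 1814/215]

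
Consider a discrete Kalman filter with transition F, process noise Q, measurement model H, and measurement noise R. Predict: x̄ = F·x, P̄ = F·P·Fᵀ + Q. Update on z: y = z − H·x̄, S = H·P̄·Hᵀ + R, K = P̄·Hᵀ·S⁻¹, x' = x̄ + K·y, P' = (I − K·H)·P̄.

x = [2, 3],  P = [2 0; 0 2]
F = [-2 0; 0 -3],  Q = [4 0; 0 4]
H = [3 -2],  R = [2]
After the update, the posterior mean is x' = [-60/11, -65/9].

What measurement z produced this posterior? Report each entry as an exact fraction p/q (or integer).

z = [-2]

x̄ = F·x = [-4, -9]
P̄ = F·P·Fᵀ + Q = [12 0; 0 22]
S = H·P̄·Hᵀ + R = [198]
K = P̄·Hᵀ·S⁻¹ = [2/11; -2/9]
x' − x̄ = [-16/11, 16/9] = K·y
y = (KᵀK)⁻¹·Kᵀ·(x' − x̄) = [-8]
z = y + H·x̄ = [-8] + [6] = [-2]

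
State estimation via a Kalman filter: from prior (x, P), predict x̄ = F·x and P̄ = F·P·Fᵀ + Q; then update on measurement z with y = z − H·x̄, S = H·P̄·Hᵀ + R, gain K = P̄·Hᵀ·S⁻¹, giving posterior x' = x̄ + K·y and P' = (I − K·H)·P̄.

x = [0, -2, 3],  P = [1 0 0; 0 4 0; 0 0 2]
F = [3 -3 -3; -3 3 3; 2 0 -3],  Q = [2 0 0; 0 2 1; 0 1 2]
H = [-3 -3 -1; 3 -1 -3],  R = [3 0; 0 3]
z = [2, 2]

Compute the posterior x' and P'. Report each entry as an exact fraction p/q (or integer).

x̄ = F·x = [-3, 3, -9]
P̄ = F·P·Fᵀ + Q = [65 -63 24; -63 65 -23; 24 -23 24]
y = z − H·x̄ = [-7, -13]
S = H·P̄·Hᵀ + R = [69 -26; -26 677]
K = P̄·Hᵀ·S⁻¹ = [-15474/46037 12054/46037; 6699/46037 -12323/46037; -17681/46037 885/46037]
x' = x̄ + K·y = [-186495/46037, 251417/46037, -302071/46037]
P' = (I − K·H)·P̄ = [286141/46037 -407283/46037 409848/46037; -407283/46037 598767/46037 -594549/46037; 409848/46037 -594549/46037 607146/46037]

x' = [-186495/46037, 251417/46037, -302071/46037]
P' = [286141/46037 -407283/46037 409848/46037; -407283/46037 598767/46037 -594549/46037; 409848/46037 -594549/46037 607146/46037]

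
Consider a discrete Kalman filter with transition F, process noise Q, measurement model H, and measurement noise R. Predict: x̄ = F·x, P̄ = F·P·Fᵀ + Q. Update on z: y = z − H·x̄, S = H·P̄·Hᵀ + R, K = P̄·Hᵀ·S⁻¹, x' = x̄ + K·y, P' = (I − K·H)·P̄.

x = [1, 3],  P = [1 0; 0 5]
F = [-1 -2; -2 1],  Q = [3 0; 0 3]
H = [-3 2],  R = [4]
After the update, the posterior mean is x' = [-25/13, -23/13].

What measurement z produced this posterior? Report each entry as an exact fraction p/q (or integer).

z = [2]

x̄ = F·x = [-7, 1]
P̄ = F·P·Fᵀ + Q = [24 -8; -8 12]
S = H·P̄·Hᵀ + R = [364]
K = P̄·Hᵀ·S⁻¹ = [-22/91; 12/91]
x' − x̄ = [66/13, -36/13] = K·y
y = (KᵀK)⁻¹·Kᵀ·(x' − x̄) = [-21]
z = y + H·x̄ = [-21] + [23] = [2]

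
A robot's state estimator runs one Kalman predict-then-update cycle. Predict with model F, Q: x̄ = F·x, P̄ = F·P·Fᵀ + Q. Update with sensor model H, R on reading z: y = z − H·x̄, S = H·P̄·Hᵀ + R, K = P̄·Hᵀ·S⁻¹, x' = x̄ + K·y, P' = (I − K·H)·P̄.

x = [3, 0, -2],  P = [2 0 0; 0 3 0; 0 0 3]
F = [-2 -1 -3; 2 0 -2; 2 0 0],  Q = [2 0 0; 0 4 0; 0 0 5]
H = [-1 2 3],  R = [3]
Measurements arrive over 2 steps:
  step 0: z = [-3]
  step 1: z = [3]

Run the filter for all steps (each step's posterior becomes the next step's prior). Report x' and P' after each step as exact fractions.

step 0: x̄ = F·x = [0, 10, 6]
step 0: P̄ = F·P·Fᵀ + Q = [40 10 -8; 10 24 8; -8 8 13]
step 0: y = z − H·x̄ = [-41]
step 0: S = H·P̄·Hᵀ + R = [360]
step 0: K = P̄·Hᵀ·S⁻¹ = [-11/90; 31/180; 7/40]
step 0: x' = x̄ + K·y = [451/90, 529/180, -47/40]
step 0: P' = (I − K·H)·P̄ = [1558/45 791/45 -3/10; 791/45 1199/90 -57/20; -3/10 -57/20 79/40]
step 1: x̄ = F·x = [-3397/360, 2227/180, 451/45]
step 1: P̄ = F·P·Fᵀ + Q = [79631/360 -30041/180 -7733/45; -30041/180 13751/90 6286/45; -7733/45 6286/45 6457/45]
step 1: y = z − H·x̄ = [-22049/360]
step 1: S = H·P̄·Hᵀ + R = [1980599/360]
step 1: K = P̄·Hᵀ·S⁻¹ = [-385387/1980599; 320954/1980599; 317408/1980599]
step 1: x' = x̄ + K·y = [4914731/1980599, 4846870/1980599, 409645/1980599]
step 1: P' = (I − K·H)·P̄ = [25538720/1980599 13036528/1980599 -563499/1980599; 13036528/1980599 16470548/1980599 -6313902/1980599; -563499/1980599 -6313902/1980599 4338843/1980599]

step 0: x' = [451/90, 529/180, -47/40], P' = [1558/45 791/45 -3/10; 791/45 1199/90 -57/20; -3/10 -57/20 79/40]
step 1: x' = [4914731/1980599, 4846870/1980599, 409645/1980599], P' = [25538720/1980599 13036528/1980599 -563499/1980599; 13036528/1980599 16470548/1980599 -6313902/1980599; -563499/1980599 -6313902/1980599 4338843/1980599]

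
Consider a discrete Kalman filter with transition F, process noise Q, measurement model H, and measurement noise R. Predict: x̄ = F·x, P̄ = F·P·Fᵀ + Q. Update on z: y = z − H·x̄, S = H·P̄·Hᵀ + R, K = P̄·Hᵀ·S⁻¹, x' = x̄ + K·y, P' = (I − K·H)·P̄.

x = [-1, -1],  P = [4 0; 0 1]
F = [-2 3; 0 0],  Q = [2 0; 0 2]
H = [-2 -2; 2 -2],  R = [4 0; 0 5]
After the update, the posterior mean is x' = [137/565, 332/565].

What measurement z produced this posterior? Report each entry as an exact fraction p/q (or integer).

z = [-2, -1]

x̄ = F·x = [-1, 0]
P̄ = F·P·Fᵀ + Q = [27 0; 0 2]
S = H·P̄·Hᵀ + R = [120 -100; -100 121]
K = P̄·Hᵀ·S⁻¹ = [-567/2260 27/113; -221/1130 -22/113]
x' − x̄ = [702/565, 332/565] = K·y
y = (KᵀK)⁻¹·Kᵀ·(x' − x̄) = [-4, 1]
z = y + H·x̄ = [-4, 1] + [2, -2] = [-2, -1]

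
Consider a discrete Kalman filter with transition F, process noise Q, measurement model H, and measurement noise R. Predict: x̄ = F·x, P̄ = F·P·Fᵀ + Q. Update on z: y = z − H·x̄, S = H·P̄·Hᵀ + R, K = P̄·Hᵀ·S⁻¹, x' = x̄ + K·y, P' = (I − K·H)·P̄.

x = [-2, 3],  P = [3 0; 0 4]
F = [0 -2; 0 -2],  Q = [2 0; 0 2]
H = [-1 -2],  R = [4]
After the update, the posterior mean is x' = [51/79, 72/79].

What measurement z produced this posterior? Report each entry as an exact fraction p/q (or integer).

x̄ = F·x = [-6, -6]
P̄ = F·P·Fᵀ + Q = [18 16; 16 18]
S = H·P̄·Hᵀ + R = [158]
K = P̄·Hᵀ·S⁻¹ = [-25/79; -26/79]
x' − x̄ = [525/79, 546/79] = K·y
y = (KᵀK)⁻¹·Kᵀ·(x' − x̄) = [-21]
z = y + H·x̄ = [-21] + [18] = [-3]

z = [-3]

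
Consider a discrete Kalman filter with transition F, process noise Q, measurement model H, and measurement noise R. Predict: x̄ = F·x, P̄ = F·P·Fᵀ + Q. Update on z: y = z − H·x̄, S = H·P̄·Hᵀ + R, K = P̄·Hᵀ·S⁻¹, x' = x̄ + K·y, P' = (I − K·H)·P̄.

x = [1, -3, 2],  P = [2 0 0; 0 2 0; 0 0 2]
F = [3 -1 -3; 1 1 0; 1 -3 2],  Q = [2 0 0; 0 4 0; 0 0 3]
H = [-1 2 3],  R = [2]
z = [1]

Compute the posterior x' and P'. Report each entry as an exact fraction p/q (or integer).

x' = [1184/289, -2, 53/17]
P' = [10536/289 4 160/17; 4 8 -4; 160/17 -4 6]

x̄ = F·x = [0, -2, 14]
P̄ = F·P·Fᵀ + Q = [40 4 0; 4 8 -4; 0 -4 31]
y = z − H·x̄ = [-37]
S = H·P̄·Hᵀ + R = [289]
K = P̄·Hᵀ·S⁻¹ = [-32/289; 0; 5/17]
x' = x̄ + K·y = [1184/289, -2, 53/17]
P' = (I − K·H)·P̄ = [10536/289 4 160/17; 4 8 -4; 160/17 -4 6]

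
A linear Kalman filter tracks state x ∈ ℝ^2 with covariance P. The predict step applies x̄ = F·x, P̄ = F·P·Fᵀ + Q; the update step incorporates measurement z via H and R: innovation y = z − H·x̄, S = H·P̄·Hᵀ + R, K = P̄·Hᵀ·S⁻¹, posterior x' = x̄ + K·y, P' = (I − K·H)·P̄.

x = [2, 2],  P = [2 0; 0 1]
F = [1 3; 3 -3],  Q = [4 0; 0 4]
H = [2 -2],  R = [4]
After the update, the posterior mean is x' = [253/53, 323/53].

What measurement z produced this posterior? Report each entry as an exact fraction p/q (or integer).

z = [-3]

x̄ = F·x = [8, 0]
P̄ = F·P·Fᵀ + Q = [15 -3; -3 31]
S = H·P̄·Hᵀ + R = [212]
K = P̄·Hᵀ·S⁻¹ = [9/53; -17/53]
x' − x̄ = [-171/53, 323/53] = K·y
y = (KᵀK)⁻¹·Kᵀ·(x' − x̄) = [-19]
z = y + H·x̄ = [-19] + [16] = [-3]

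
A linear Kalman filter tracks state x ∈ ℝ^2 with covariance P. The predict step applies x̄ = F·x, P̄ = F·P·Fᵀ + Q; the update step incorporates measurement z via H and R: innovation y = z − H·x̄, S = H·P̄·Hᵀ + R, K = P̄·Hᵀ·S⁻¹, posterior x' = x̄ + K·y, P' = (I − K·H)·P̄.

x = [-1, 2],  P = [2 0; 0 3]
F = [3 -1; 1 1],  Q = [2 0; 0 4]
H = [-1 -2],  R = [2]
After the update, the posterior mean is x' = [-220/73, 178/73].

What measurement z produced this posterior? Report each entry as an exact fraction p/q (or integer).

z = [-2]

x̄ = F·x = [-5, 1]
P̄ = F·P·Fᵀ + Q = [23 3; 3 9]
S = H·P̄·Hᵀ + R = [73]
K = P̄·Hᵀ·S⁻¹ = [-29/73; -21/73]
x' − x̄ = [145/73, 105/73] = K·y
y = (KᵀK)⁻¹·Kᵀ·(x' − x̄) = [-5]
z = y + H·x̄ = [-5] + [3] = [-2]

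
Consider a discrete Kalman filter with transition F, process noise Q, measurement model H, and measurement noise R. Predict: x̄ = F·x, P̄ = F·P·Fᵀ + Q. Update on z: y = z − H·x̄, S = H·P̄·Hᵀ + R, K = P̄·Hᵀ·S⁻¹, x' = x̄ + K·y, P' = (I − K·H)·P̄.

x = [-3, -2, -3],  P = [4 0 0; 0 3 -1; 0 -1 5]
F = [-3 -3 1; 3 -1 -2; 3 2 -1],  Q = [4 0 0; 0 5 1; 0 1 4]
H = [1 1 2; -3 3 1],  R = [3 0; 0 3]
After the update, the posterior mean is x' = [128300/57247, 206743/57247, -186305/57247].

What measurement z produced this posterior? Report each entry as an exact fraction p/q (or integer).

z = [-1, 1]

x̄ = F·x = [12, -1, -10]
P̄ = F·P·Fᵀ + Q = [78 -42 -64; -42 60 44; -64 44 61]
S = H·P̄·Hᵀ + R = [221 696; 696 2710]
K = P̄·Hᵀ·S⁻¹ = [22892/57247 -14836/57247; 21830/57247 1787/57247; 4230/57247 14093/114494]
x' − x̄ = [-558664/57247, 263990/57247, 386165/57247] = K·y
y = (KᵀK)⁻¹·Kᵀ·(x' − x̄) = [8, 50]
z = y + H·x̄ = [8, 50] + [-9, -49] = [-1, 1]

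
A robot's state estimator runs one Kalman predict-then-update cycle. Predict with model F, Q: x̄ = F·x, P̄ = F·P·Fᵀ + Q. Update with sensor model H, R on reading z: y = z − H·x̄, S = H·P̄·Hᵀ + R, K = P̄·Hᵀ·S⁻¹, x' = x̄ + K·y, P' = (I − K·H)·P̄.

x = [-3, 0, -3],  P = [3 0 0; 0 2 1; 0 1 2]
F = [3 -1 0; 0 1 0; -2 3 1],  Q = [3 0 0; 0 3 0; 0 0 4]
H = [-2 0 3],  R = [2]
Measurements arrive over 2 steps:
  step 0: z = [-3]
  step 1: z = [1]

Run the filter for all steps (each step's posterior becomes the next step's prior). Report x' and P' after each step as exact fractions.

step 0: x' = [-1551/404, -375/404, -357/101], P' = [6535/808 1859/808 533/101; 1859/808 3415/808 157/101; 533/101 157/101 370/101]
step 1: x' = [-3613739/706407, -1117150/706407, -2160625/706407], P' = [15323300/706407 5643598/706407 10109260/706407; 5643598/706407 4656881/706407 3775082/706407; 10109260/706407 3775082/706407 6825278/706407]

step 0: x̄ = F·x = [-9, 0, 3]
step 0: P̄ = F·P·Fᵀ + Q = [32 -2 -25; -2 5 7; -25 7 42]
step 0: y = z − H·x̄ = [-30]
step 0: S = H·P̄·Hᵀ + R = [808]
step 0: K = P̄·Hᵀ·S⁻¹ = [-139/808; 25/808; 22/101]
step 0: x' = x̄ + K·y = [-1551/404, -375/404, -357/101]
step 0: P' = (I − K·H)·P̄ = [6535/808 1859/808 533/101; 1859/808 3415/808 157/101; 533/101 157/101 370/101]
step 1: x̄ = F·x = [-2139/202, -375/404, 549/404]
step 1: P̄ = F·P·Fᵀ + Q = [13375/202 1081/404 -8735/404; 1081/404 5839/808 7783/808; -8735/404 7783/808 31239/808]
step 1: y = z − H·x̄ = [-9799/404]
step 1: S = H·P̄·Hᵀ + R = [706407/808]
step 1: K = P̄·Hᵀ·S⁻¹ = [-159410/706407; 19025/706407; 128657/706407]
step 1: x' = x̄ + K·y = [-3613739/706407, -1117150/706407, -2160625/706407]
step 1: P' = (I − K·H)·P̄ = [15323300/706407 5643598/706407 10109260/706407; 5643598/706407 4656881/706407 3775082/706407; 10109260/706407 3775082/706407 6825278/706407]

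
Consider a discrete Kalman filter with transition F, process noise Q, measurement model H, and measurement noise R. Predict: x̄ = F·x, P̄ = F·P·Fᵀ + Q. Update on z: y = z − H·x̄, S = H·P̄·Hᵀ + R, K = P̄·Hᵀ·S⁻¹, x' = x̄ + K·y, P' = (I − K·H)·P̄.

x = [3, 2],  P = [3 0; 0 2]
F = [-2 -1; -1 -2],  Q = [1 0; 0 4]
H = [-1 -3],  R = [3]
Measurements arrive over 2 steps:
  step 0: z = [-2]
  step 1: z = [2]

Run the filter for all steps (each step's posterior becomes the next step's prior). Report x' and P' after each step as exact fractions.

step 0: x̄ = F·x = [-8, -7]
step 0: P̄ = F·P·Fᵀ + Q = [15 10; 10 15]
step 0: y = z − H·x̄ = [-31]
step 0: S = H·P̄·Hᵀ + R = [213]
step 0: K = P̄·Hᵀ·S⁻¹ = [-15/71; -55/213]
step 0: x' = x̄ + K·y = [-103/71, 214/213]
step 0: P' = (I − K·H)·P̄ = [390/71 -115/71; -115/71 170/213]
step 1: x̄ = F·x = [404/213, -119/213]
step 1: P̄ = F·P·Fᵀ + Q = [3683/213 955/213; 955/213 1322/213]
step 1: y = z − H·x̄ = [473/213]
step 1: S = H·P̄·Hᵀ + R = [21950/213]
step 1: K = P̄·Hᵀ·S⁻¹ = [-3274/10975; -4921/21950]
step 1: x' = x̄ + K·y = [13546/10975, -23191/21950]
step 1: P' = (I − K·H)·P̄ = [89121/10975 -26433/10975; -26433/10975 22543/21950]

step 0: x' = [-103/71, 214/213], P' = [390/71 -115/71; -115/71 170/213]
step 1: x' = [13546/10975, -23191/21950], P' = [89121/10975 -26433/10975; -26433/10975 22543/21950]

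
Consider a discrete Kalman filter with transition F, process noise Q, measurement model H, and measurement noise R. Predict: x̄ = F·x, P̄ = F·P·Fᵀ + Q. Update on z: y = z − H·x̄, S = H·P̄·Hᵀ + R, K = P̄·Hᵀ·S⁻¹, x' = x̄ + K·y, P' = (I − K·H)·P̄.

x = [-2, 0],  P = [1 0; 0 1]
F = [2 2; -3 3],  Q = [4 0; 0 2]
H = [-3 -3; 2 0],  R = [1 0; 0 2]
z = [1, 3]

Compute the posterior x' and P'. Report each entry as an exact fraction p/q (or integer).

x' = [5108/4633, -6462/4633]
P' = [2172/4633 -2160/4633; -2160/4633 2660/4633]

x̄ = F·x = [-4, 6]
P̄ = F·P·Fᵀ + Q = [12 0; 0 20]
y = z − H·x̄ = [7, 11]
S = H·P̄·Hᵀ + R = [289 -72; -72 50]
K = P̄·Hᵀ·S⁻¹ = [-36/4633 2172/4633; -1500/4633 -2160/4633]
x' = x̄ + K·y = [5108/4633, -6462/4633]
P' = (I − K·H)·P̄ = [2172/4633 -2160/4633; -2160/4633 2660/4633]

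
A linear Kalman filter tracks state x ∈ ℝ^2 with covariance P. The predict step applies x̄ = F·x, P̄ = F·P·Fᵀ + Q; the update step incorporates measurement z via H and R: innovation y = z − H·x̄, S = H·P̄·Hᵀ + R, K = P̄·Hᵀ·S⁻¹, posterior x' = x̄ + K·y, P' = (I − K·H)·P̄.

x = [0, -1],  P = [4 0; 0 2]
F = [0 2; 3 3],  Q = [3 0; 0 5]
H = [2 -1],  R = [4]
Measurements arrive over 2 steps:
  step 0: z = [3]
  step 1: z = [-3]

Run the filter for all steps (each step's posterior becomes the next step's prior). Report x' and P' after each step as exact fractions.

step 0: x' = [-78/59, -317/59], P' = [549/59 1058/59; 1058/59 2256/59]
step 1: x' = [-1673/174, -4283/261], P' = [8011/58 24280/87; 24280/87 148088/261]

step 0: x̄ = F·x = [-2, -3]
step 0: P̄ = F·P·Fᵀ + Q = [11 12; 12 59]
step 0: y = z − H·x̄ = [4]
step 0: S = H·P̄·Hᵀ + R = [59]
step 0: K = P̄·Hᵀ·S⁻¹ = [10/59; -35/59]
step 0: x' = x̄ + K·y = [-78/59, -317/59]
step 0: P' = (I − K·H)·P̄ = [549/59 1058/59; 1058/59 2256/59]
step 1: x̄ = F·x = [-634/59, -1185/59]
step 1: P̄ = F·P·Fᵀ + Q = [9201/59 19884/59; 19884/59 44584/59]
step 1: y = z − H·x̄ = [-94/59]
step 1: S = H·P̄·Hᵀ + R = [2088/59]
step 1: K = P̄·Hᵀ·S⁻¹ = [-247/348; -602/261]
step 1: x' = x̄ + K·y = [-1673/174, -4283/261]
step 1: P' = (I − K·H)·P̄ = [8011/58 24280/87; 24280/87 148088/261]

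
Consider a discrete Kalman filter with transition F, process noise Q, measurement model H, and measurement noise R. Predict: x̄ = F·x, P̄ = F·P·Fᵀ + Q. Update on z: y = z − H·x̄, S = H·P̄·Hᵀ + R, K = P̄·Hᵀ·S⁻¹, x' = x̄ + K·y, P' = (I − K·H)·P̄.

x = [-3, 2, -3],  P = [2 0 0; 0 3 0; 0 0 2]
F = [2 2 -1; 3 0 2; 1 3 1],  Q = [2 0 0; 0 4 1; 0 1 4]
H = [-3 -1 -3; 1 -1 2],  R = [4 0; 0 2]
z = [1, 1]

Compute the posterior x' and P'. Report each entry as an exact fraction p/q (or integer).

x' = [40433/20133, -6324/2237, -31928/20133]
P' = [308072/60399 -6464/2237 -239816/60399; -6464/2237 6558/2237 5206/2237; -239816/60399 5206/2237 200990/60399]

x̄ = F·x = [1, -15, 0]
P̄ = F·P·Fᵀ + Q = [24 8 20; 8 30 11; 20 11 35]
y = z − H·x̄ = [-11, -15]
S = H·P̄·Hᵀ + R = [1039 -405; -405 216]
K = P̄·Hᵀ·S⁻¹ = [-280/2237 1484/60399; -696/2237 -1305/2237; -223/2237 10801/60399]
x' = x̄ + K·y = [40433/20133, -6324/2237, -31928/20133]
P' = (I − K·H)·P̄ = [308072/60399 -6464/2237 -239816/60399; -6464/2237 6558/2237 5206/2237; -239816/60399 5206/2237 200990/60399]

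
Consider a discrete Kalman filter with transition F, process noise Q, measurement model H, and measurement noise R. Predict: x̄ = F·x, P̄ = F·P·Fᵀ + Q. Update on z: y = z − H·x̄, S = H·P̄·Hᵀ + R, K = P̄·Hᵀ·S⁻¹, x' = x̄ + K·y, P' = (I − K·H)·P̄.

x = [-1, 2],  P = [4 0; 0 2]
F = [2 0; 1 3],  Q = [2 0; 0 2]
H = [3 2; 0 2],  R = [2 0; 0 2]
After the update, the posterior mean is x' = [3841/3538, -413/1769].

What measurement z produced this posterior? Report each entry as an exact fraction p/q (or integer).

z = [3, -1]

x̄ = F·x = [-2, 5]
P̄ = F·P·Fᵀ + Q = [18 8; 8 24]
S = H·P̄·Hᵀ + R = [356 144; 144 98]
K = P̄·Hᵀ·S⁻¹ = [1139/3538 -548/1769; 18/1769 840/1769]
x' − x̄ = [10917/3538, -9258/1769] = K·y
y = (KᵀK)⁻¹·Kᵀ·(x' − x̄) = [-1, -11]
z = y + H·x̄ = [-1, -11] + [4, 10] = [3, -1]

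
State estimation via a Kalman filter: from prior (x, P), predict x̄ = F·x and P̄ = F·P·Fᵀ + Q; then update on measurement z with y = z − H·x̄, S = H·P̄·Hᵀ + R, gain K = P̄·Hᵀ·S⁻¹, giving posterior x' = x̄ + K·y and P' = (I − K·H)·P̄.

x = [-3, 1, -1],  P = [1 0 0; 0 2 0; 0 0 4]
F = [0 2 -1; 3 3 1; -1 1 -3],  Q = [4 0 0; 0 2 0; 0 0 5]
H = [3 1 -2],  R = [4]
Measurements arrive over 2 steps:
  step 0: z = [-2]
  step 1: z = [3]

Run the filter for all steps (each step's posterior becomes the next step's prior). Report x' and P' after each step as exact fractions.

step 0: x' = [329/83, -331/83, 1253/249], P' = [1136/83 64/83 1720/83; 64/83 864/83 478/83; 1720/83 478/83 8555/249]
step 1: x' = [-848898/66467, 464451/332335, -6635261/332335], P' = [3664499/66467 -508867/66467 5245793/66467; -508867/66467 3578247/332335 -2289527/332335; 5245793/66467 -2289527/332335 38425532/332335]

step 0: x̄ = F·x = [3, -7, 7]
step 0: P̄ = F·P·Fᵀ + Q = [16 8 16; 8 33 -9; 16 -9 44]
step 0: y = z − H·x̄ = [10]
step 0: S = H·P̄·Hᵀ + R = [249]
step 0: K = P̄·Hᵀ·S⁻¹ = [8/83; 25/83; -49/249]
step 0: x' = x̄ + K·y = [329/83, -331/83, 1253/249]
step 0: P' = (I − K·H)·P̄ = [1136/83 64/83 1720/83; 64/83 864/83 478/83; 1720/83 478/83 8555/249]
step 1: x̄ = F·x = [-3239/249, 1235/249, -1913/83]
step 1: P̄ = F·P·Fᵀ + Q = [14183/249 -8765/249 8529/83; -8765/249 106073/249 -30395/83; 8529/83 -30395/83 35404/83]
step 1: y = z − H·x̄ = [-2249/249]
step 1: S = H·P̄·Hᵀ + R = [664670/249]
step 1: K = P̄·Hᵀ·S⁻¹ = [-1739/66467; 131074/332335; -113424/332335]
step 1: x' = x̄ + K·y = [-848898/66467, 464451/332335, -6635261/332335]
step 1: P' = (I − K·H)·P̄ = [3664499/66467 -508867/66467 5245793/66467; -508867/66467 3578247/332335 -2289527/332335; 5245793/66467 -2289527/332335 38425532/332335]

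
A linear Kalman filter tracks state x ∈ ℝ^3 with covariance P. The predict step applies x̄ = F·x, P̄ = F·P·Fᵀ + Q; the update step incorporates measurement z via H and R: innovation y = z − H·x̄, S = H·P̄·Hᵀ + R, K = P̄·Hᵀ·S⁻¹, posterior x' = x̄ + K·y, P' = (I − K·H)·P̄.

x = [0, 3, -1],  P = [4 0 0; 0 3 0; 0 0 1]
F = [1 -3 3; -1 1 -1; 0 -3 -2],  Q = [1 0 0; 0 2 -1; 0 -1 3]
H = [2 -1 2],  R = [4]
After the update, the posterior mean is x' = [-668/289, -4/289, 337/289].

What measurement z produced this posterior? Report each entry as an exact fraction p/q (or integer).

x̄ = F·x = [-12, 4, -7]
P̄ = F·P·Fᵀ + Q = [41 -16 21; -16 10 -8; 21 -8 34]
S = H·P̄·Hᵀ + R = [578]
K = P̄·Hᵀ·S⁻¹ = [70/289; -29/289; 59/289]
x' − x̄ = [2800/289, -1160/289, 2360/289] = K·y
y = (KᵀK)⁻¹·Kᵀ·(x' − x̄) = [40]
z = y + H·x̄ = [40] + [-42] = [-2]

z = [-2]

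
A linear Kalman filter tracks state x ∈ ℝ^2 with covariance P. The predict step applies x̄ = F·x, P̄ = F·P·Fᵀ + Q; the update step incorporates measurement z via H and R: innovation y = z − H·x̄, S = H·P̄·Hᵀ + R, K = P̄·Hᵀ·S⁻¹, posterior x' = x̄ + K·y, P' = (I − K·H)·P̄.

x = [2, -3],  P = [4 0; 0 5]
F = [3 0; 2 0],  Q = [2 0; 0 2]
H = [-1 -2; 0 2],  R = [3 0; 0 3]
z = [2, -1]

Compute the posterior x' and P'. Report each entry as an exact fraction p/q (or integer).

x̄ = F·x = [6, 4]
P̄ = F·P·Fᵀ + Q = [38 24; 24 18]
y = z − H·x̄ = [16, -9]
S = H·P̄·Hᵀ + R = [209 -120; -120 75]
K = P̄·Hᵀ·S⁻¹ = [-46/85 -96/425; -12/85 108/425]
x' = x̄ + K·y = [-266/425, -232/425]
P' = (I − K·H)·P̄ = [978/425 -144/425; -144/425 162/425]

x' = [-266/425, -232/425]
P' = [978/425 -144/425; -144/425 162/425]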